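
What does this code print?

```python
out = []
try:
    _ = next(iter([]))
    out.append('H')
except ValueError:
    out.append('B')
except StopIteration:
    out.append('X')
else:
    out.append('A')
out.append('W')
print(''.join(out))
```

Execution trace: 'X' (except StopIteration) → 'W' (after the try/except). Output: XW

Answer: XW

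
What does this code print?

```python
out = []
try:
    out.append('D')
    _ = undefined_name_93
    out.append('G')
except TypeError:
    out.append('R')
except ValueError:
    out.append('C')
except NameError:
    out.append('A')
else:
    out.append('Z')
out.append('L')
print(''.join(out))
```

Execution trace: 'D' (try body) → 'A' (except NameError) → 'L' (after the try/except). Output: DAL

Answer: DAL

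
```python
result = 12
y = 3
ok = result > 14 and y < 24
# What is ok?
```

Trace:
`result = 12` → result = 12
`y = 3` → y = 3
`ok = result > 14 and y < 24` → ok = False
So ok = False

Answer: False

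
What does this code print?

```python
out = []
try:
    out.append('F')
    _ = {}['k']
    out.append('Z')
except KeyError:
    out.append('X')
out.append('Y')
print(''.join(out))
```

Execution trace: 'F' (try body) → 'X' (except KeyError) → 'Y' (after the try/except). Output: FXY

Answer: FXY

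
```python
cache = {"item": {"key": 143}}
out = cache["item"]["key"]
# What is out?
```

Trace:
`cache = {"item": {"key": 143}}` → cache = {'item': {'key': 143}}
`out = cache["item"]["key"]` → out = 143
So out = 143

Answer: 143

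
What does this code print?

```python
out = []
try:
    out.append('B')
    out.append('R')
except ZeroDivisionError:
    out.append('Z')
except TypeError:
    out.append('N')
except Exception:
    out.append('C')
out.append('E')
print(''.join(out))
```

Execution trace: 'B' (try body) → 'R' (try body, no exception) → 'E' (after the try/except). Output: BRE

Answer: BRE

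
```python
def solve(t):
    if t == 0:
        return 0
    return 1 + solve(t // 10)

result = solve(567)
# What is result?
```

Count of digits of 567: 3

Answer: 3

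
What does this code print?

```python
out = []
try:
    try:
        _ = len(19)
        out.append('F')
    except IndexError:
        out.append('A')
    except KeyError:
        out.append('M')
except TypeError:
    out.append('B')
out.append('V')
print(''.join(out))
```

Execution trace: 'B' (outer except TypeError) → 'V' (after the try/except). Output: BV

Answer: BV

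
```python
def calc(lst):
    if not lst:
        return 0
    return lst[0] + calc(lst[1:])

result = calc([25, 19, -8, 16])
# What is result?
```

25 + 19 + (-8) + 16 + 0 = 52

Answer: 52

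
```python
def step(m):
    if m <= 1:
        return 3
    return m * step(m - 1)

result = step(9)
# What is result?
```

step(9) = 9 * 8 * 7 * 6 * 5 * 4 * 3 * 2 * 3 = 1088640

Answer: 1088640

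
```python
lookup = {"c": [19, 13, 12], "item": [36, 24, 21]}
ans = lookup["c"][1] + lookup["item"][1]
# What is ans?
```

Trace:
`lookup = {"c": [19, 13, 12], "item": [36, 24, 21]}` → lookup = {'c': [19, 13, 12], 'item': [36, 24, 21]}
`ans = lookup["c"][1] + lookup["item"][1]` → ans = 37
So ans = 37

Answer: 37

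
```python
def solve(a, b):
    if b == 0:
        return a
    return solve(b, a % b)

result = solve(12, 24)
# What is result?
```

solve(12, 24) -> solve(24, 12) -> solve(12, 0) -> 12

Answer: 12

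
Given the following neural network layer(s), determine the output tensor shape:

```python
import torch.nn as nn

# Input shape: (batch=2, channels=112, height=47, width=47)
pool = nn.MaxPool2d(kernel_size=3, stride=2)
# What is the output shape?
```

Input: (2, 112, 47, 47) -> Output: (2, 112, 23, 23)

Answer: (2, 112, 23, 23)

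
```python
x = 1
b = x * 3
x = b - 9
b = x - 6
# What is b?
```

Trace:
`x = 1` → x = 1
`b = x * 3` → b = 3
`x = b - 9` → x = -6
`b = x - 6` → b = -12
So b = -12

Answer: -12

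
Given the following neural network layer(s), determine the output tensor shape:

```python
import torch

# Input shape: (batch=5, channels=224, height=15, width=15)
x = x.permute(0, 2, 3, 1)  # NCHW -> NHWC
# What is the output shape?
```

Input: (5, 224, 15, 15) -> Output: (5, 15, 15, 224)

Answer: (5, 15, 15, 224)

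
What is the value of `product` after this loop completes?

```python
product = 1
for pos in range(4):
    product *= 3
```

3^4 = 81
`product` takes the values: 1 → 3 → 9 → 27 → 81

Answer: 81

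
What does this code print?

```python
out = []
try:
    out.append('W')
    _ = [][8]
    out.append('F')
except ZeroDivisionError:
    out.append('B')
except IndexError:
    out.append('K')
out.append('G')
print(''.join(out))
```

Execution trace: 'W' (try body) → 'K' (except IndexError) → 'G' (after the try/except). Output: WKG

Answer: WKG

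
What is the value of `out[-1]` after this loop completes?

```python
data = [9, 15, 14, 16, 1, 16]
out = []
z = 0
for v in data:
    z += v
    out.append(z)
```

Cumulative sum ends at 71
`out` takes the values: [] → [9] → [9, 24] → [9, 24, 38] → [9, 24, 38, 54] → [9, 24, 38, 54, 55] → [9, 24, 38, 54, 55, 71]
So `out[-1]` = 71

Answer: 71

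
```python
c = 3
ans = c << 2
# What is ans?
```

Trace:
`c = 3` → c = 3
`ans = c << 2` → ans = 12
So ans = 12

Answer: 12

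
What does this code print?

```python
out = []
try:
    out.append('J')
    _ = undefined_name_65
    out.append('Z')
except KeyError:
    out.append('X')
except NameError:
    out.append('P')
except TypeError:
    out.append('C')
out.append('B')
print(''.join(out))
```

Execution trace: 'J' (try body) → 'P' (except NameError) → 'B' (after the try/except). Output: JPB

Answer: JPB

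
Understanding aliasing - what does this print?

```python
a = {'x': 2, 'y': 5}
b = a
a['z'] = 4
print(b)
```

Key concept: dict aliasing.
Step by step:
`a = {'x': 2, 'y': 5}` → a = {'x': 2, 'y': 5}
`b = a` → b = {'x': 2, 'y': 5} (same object as a)
`a['z'] = 4` → a = {'x': 2, 'y': 5, 'z': 4} (same object as b); b = {'x': 2, 'y': 5, 'z': 4} (same object as a)
`print(b)` → prints {'x': 2, 'y': 5, 'z': 4}

Answer: {'x': 2, 'y': 5, 'z': 4}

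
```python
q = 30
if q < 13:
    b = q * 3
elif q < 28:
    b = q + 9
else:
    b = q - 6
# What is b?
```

Trace:
`q = 30` → q = 30
`if q < 13: ...` → q < 13 is False, q < 28 is False, take else branch → b = 24
So b = 24

Answer: 24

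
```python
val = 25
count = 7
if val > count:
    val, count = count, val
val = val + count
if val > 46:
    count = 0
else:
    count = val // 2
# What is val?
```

Trace:
`val = 25` → val = 25
`count = 7` → count = 7
`if val > count: ...` → val > count is True → val = 7; count = 25
`val = val + count` → val = 32
`if val > 46: ...` → val > 46 is False, take else branch → count = 16
So val = 32

Answer: 32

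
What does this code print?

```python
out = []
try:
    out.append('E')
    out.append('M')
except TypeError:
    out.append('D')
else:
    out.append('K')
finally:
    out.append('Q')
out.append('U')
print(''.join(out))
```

Execution trace: 'E' (try body) → 'M' (try body, no exception) → 'K' (else) → 'Q' (finally) → 'U' (after the try/except). Output: EMKQU

Answer: EMKQU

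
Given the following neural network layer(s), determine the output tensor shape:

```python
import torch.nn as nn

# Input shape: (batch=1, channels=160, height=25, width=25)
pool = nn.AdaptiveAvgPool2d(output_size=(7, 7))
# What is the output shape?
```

Input: (1, 160, 25, 25) -> Output: (1, 160, 7, 7)

Answer: (1, 160, 7, 7)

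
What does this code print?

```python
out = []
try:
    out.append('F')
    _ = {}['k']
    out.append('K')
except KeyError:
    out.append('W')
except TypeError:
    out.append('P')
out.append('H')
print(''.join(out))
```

Execution trace: 'F' (try body) → 'W' (except KeyError) → 'H' (after the try/except). Output: FWH

Answer: FWH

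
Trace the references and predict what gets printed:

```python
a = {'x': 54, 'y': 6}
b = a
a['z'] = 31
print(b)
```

Key concept: dict aliasing.
Step by step:
`a = {'x': 54, 'y': 6}` → a = {'x': 54, 'y': 6}
`b = a` → b = {'x': 54, 'y': 6} (same object as a)
`a['z'] = 31` → a = {'x': 54, 'y': 6, 'z': 31} (same object as b); b = {'x': 54, 'y': 6, 'z': 31} (same object as a)
`print(b)` → prints {'x': 54, 'y': 6, 'z': 31}

Answer: {'x': 54, 'y': 6, 'z': 31}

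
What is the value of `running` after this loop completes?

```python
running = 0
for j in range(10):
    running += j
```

Sum of 0 to 9 = 45
`running` takes the values: 0 → 1 → 3 → 6 → 10 → 15 → 21 → 28 → 36 → 45

Answer: 45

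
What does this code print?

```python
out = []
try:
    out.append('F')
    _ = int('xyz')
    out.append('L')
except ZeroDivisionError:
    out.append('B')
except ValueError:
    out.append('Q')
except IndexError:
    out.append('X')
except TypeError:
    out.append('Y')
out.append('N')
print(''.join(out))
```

Execution trace: 'F' (try body) → 'Q' (except ValueError) → 'N' (after the try/except). Output: FQN

Answer: FQN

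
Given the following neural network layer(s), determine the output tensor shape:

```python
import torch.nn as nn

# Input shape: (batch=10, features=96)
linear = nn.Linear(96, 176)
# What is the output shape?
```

Input: (10, 96) -> Output: (10, 176)

Answer: (10, 176)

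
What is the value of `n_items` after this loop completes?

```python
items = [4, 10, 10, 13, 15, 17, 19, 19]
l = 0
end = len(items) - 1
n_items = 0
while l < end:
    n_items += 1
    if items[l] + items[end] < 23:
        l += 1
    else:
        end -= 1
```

Steps to find pair summing to 23
`n_items` takes the values: 0 → 1 → 2 → 3 → 4 → 5 → 6 → 7

Answer: 7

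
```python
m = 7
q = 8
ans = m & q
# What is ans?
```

Trace:
`m = 7` → m = 7
`q = 8` → q = 8
`ans = m & q` → ans = 0
So ans = 0

Answer: 0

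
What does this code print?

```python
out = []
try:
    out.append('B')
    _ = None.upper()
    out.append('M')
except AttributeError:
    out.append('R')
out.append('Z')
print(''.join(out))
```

Execution trace: 'B' (try body) → 'R' (except AttributeError) → 'Z' (after the try/except). Output: BRZ

Answer: BRZ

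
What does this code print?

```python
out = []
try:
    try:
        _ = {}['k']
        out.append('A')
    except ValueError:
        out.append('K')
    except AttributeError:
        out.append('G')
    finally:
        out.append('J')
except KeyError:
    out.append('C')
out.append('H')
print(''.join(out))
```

Execution trace: 'J' (finally) → 'C' (outer except KeyError) → 'H' (after the try/except). Output: JCH

Answer: JCH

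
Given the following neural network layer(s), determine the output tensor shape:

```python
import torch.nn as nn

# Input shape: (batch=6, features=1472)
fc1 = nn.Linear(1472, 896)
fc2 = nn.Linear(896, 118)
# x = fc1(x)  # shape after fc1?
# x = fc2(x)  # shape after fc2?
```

Input: (6, 1472) -> after fc1: (6, 896) -> Output: (6, 118)

Answer: (6, 118)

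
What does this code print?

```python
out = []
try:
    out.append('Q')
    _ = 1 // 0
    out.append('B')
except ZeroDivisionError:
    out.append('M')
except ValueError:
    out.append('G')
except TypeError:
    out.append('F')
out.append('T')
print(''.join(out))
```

Execution trace: 'Q' (try body) → 'M' (except ZeroDivisionError) → 'T' (after the try/except). Output: QMT

Answer: QMT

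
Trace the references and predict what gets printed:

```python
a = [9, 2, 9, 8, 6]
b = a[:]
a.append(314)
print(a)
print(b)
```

Key concept: slice [:] creates copy.
Step by step:
`a = [9, 2, 9, 8, 6]` → a = [9, 2, 9, 8, 6]
`b = a[:]` → b = [9, 2, 9, 8, 6]
`a.append(314)` → a = [9, 2, 9, 8, 6, 314]
`print(a)` → prints [9, 2, 9, 8, 6, 314]
`print(b)` → prints [9, 2, 9, 8, 6]

Answer:
[9, 2, 9, 8, 6, 314]
[9, 2, 9, 8, 6]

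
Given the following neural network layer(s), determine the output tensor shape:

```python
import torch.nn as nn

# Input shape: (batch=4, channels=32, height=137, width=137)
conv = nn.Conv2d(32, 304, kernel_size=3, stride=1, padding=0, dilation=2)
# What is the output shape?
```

Input: (4, 32, 137, 137) -> Output: (4, 304, 133, 133)

Answer: (4, 304, 133, 133)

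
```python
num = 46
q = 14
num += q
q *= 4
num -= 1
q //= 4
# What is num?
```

Trace:
`num = 46` → num = 46
`q = 14` → q = 14
`num += q` → num = 60
`q *= 4` → q = 56
`num -= 1` → num = 59
`q //= 4` → q = 14
So num = 59

Answer: 59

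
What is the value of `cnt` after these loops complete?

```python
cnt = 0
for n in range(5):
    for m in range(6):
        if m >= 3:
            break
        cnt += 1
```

Inner breaks at 3, outer runs 5 times
`cnt` takes the values: 0 → 1 → 2 → 3 → 4 → 5 → 6 → 7 → 8 → 9 → 10 → 11 → 12 → 13 → 14 → 15

Answer: 15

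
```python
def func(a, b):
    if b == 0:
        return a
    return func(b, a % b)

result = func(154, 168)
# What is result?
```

func(154, 168) -> func(168, 154) -> func(154, 14) -> func(14, 0) -> 14

Answer: 14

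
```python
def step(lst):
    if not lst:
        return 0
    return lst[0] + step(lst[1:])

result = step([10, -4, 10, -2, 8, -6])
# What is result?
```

10 + (-4) + 10 + (-2) + 8 + (-6) + 0 = 16

Answer: 16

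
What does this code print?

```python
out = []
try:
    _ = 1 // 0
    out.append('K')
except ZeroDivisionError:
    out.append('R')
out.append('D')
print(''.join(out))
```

Execution trace: 'R' (except ZeroDivisionError) → 'D' (after the try/except). Output: RD

Answer: RD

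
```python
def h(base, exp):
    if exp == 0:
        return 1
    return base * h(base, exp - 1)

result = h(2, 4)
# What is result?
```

h(2, 4) = 2 * 2 * 2 * 2 = 16

Answer: 16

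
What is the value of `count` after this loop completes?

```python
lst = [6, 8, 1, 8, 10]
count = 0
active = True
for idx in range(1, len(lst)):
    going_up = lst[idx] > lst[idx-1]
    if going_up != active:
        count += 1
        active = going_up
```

Count direction changes in [6, 8, 1, 8, 10]
`count` takes the values: 0 → 1 → 2

Answer: 2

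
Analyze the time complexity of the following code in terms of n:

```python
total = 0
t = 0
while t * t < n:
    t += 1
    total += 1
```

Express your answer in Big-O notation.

Each loop level contributes: √n. Multiplying the contributions gives O(√n).

Answer: O(√n)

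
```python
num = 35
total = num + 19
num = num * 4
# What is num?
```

Trace:
`num = 35` → num = 35
`total = num + 19` → total = 54
`num = num * 4` → num = 140
So num = 140

Answer: 140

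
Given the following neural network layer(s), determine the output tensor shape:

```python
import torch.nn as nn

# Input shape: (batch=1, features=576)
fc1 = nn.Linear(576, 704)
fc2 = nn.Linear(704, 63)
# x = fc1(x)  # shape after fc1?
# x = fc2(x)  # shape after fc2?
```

Input: (1, 576) -> after fc1: (1, 704) -> Output: (1, 63)

Answer: (1, 63)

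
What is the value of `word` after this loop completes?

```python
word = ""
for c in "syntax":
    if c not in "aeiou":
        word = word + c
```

Remove vowels from 'syntax'
`word` takes the values: "" → "s" → "sy" → "syn" → "synt" → "syntx"

Answer: "syntx"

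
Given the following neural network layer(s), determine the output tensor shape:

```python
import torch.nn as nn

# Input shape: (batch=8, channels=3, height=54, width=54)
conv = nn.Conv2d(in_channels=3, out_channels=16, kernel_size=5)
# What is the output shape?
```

Input: (8, 3, 54, 54) -> Output: (8, 16, 50, 50)

Answer: (8, 16, 50, 50)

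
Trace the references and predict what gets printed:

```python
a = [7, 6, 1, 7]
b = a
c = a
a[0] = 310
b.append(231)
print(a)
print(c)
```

Key concept: multiple aliases.
Step by step:
`a = [7, 6, 1, 7]` → a = [7, 6, 1, 7]
`b = a` → b = [7, 6, 1, 7] (same object as a)
`c = a` → c = [7, 6, 1, 7] (same object as a, b)
`a[0] = 310` → a = [310, 6, 1, 7] (same object as b, c); b = [310, 6, 1, 7] (same object as a, c); c = [310, 6, 1, 7] (same object as a, b)
`b.append(231)` → a = [310, 6, 1, 7, 231] (same object as b, c); b = [310, 6, 1, 7, 231] (same object as a, c); c = [310, 6, 1, 7, 231] (same object as a, b)
`print(a)` → prints [310, 6, 1, 7, 231]
`print(c)` → prints [310, 6, 1, 7, 231]

Answer:
[310, 6, 1, 7, 231]
[310, 6, 1, 7, 231]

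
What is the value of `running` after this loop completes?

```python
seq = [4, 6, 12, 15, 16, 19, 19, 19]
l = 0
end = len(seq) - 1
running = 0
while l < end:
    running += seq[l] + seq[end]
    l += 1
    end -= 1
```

Sum of pairs from ends
`running` takes the values: 0 → 23 → 48 → 79 → 110

Answer: 110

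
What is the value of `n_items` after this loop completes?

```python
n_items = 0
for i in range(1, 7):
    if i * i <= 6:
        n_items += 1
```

Count numbers where i² ≤ 6
`n_items` takes the values: 0 → 1 → 2

Answer: 2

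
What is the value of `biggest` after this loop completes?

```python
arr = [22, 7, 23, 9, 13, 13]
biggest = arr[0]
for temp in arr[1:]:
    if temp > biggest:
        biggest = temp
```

Maximum of [22, 7, 23, 9, 13, 13]
`biggest` takes the values: 22 → 23

Answer: 23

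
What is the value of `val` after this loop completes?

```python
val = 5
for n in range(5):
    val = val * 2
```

Multiply by 2, 5 times: 5 * 2^5 = 160
`val` takes the values: 5 → 10 → 20 → 40 → 80 → 160

Answer: 160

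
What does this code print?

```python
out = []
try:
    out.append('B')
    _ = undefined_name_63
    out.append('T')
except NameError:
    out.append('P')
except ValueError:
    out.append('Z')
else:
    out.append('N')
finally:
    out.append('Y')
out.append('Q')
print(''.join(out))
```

Execution trace: 'B' (try body) → 'P' (except NameError) → 'Y' (finally) → 'Q' (after the try/except). Output: BPYQ

Answer: BPYQ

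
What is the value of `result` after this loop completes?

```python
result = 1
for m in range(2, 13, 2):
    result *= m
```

Product of even numbers 2 to 12
`result` takes the values: 1 → 2 → 8 → 48 → 384 → 3840 → 46080

Answer: 46080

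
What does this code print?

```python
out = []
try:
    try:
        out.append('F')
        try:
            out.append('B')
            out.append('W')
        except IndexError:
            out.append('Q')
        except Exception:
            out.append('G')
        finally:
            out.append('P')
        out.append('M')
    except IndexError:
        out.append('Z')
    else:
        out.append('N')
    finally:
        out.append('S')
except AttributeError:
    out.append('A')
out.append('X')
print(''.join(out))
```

Execution trace: 'F' (try body) → 'B' (inner try body) → 'W' (inner try body, no exception) → 'P' (inner finally) → 'M' (try body, no exception) → 'N' (else) → 'S' (finally) → 'X' (after the try/except). Output: FBWPMNSX

Answer: FBWPMNSX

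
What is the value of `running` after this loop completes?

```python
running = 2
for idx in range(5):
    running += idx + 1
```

Start at 2, add 1 to 5 = 17
`running` takes the values: 2 → 3 → 5 → 8 → 12 → 17

Answer: 17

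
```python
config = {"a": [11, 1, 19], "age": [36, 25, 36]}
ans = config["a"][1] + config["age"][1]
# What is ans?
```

Trace:
`config = {"a": [11, 1, 19], "age": [36, 25, 36]}` → config = {'a': [11, 1, 19], 'age': [36, 25, 36]}
`ans = config["a"][1] + config["age"][1]` → ans = 26
So ans = 26

Answer: 26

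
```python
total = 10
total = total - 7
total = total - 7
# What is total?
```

Trace:
`total = 10` → total = 10
`total = total - 7` → total = 3
`total = total - 7` → total = -4
So total = -4

Answer: -4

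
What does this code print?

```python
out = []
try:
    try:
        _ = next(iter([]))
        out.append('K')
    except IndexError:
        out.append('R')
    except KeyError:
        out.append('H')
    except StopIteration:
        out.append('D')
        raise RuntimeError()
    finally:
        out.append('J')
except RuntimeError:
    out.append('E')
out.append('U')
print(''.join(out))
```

Execution trace: 'D' (inner except StopIteration) → 'J' (inner finally) → 'E' (outer except RuntimeError) → 'U' (after the try/except). Output: DJEU

Answer: DJEU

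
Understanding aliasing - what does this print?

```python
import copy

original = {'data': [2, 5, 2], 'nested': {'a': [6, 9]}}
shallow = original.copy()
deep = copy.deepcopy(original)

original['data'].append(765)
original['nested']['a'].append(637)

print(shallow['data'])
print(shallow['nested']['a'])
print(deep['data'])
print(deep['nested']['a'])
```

Key concept: comparing shallow vs deep copy.
Step by step:
`original = {'data': [2, 5, 2], 'nested': {'a': [6, 9]}}` → original = {'data': [2, 5, 2], 'nested': {'a': [6, 9]}}
`shallow = original.copy()` → shallow = {'data': [2, 5, 2], 'nested': {'a': [6, 9]}}
`deep = copy.deepcopy(original)` → deep = {'data': [2, 5, 2], 'nested': {'a': [6, 9]}}
`original['data'].append(765)` → original = {'data': [2, 5, 2, 765], 'nested': {'a': [6, 9]}}; shallow = {'data': [2, 5, 2, 765], 'nested': {'a': [6, 9]}}
`original['nested']['a'].append(637)` → original = {'data': [2, 5, 2, 765], 'nested': {'a': [6, 9, 637]}}; shallow = {'data': [2, 5, 2, 765], 'nested': {'a': [6, 9, 637]}}
`print(shallow['data'])` → prints [2, 5, 2, 765]
`print(shallow['nested']['a'])` → prints [6, 9, 637]
`print(deep['data'])` → prints [2, 5, 2]
`print(deep['nested']['a'])` → prints [6, 9]

Answer:
[2, 5, 2, 765]
[6, 9, 637]
[2, 5, 2]
[6, 9]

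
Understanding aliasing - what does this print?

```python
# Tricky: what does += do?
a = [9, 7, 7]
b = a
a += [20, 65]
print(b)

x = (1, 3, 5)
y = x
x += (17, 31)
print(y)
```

Key concept: += behavior differs for mutable vs immutable.
Step by step:
`a = [9, 7, 7]` → a = [9, 7, 7]
`b = a` → b = [9, 7, 7] (same object as a)
`a += [20, 65]` → a = [9, 7, 7, 20, 65] (same object as b); b = [9, 7, 7, 20, 65] (same object as a)
`print(b)` → prints [9, 7, 7, 20, 65]
`x = (1, 3, 5)` → x = (1, 3, 5)
`y = x` → y = (1, 3, 5)
`x += (17, 31)` → x = (1, 3, 5, 17, 31)
`print(y)` → prints (1, 3, 5)

Answer:
[9, 7, 7, 20, 65]
(1, 3, 5)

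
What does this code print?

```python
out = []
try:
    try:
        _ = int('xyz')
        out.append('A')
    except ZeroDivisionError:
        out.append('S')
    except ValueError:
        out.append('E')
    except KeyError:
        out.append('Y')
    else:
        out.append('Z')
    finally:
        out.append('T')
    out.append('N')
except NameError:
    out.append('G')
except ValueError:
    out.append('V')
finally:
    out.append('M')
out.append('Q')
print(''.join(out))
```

Execution trace: 'E' (inner except ValueError) → 'T' (inner finally) → 'N' (try body, no exception) → 'M' (finally) → 'Q' (after the try/except). Output: ETNMQ

Answer: ETNMQ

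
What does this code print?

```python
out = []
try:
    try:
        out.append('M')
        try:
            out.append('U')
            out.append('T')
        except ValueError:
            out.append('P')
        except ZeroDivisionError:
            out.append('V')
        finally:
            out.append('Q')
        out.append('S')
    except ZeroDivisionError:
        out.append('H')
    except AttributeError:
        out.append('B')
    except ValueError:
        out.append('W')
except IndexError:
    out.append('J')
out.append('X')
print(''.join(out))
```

Execution trace: 'M' (try body) → 'U' (inner try body) → 'T' (inner try body, no exception) → 'Q' (inner finally) → 'S' (try body, no exception) → 'X' (after the try/except). Output: MUTQSX

Answer: MUTQSX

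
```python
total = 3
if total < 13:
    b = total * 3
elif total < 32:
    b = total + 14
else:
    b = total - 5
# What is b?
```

Trace:
`total = 3` → total = 3
`if total < 13: ...` → total < 13 is True → b = 9
So b = 9

Answer: 9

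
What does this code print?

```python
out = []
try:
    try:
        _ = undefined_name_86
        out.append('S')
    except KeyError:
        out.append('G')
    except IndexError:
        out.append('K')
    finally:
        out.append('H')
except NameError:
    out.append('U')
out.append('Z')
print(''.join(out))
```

Execution trace: 'H' (finally) → 'U' (outer except NameError) → 'Z' (after the try/except). Output: HUZ

Answer: HUZ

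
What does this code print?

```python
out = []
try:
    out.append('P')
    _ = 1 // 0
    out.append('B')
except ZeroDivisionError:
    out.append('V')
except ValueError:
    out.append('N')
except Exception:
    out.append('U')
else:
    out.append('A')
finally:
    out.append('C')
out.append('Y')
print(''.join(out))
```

Execution trace: 'P' (try body) → 'V' (except ZeroDivisionError) → 'C' (finally) → 'Y' (after the try/except). Output: PVCY

Answer: PVCY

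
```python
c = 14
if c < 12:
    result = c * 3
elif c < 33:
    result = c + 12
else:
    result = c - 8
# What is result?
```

Trace:
`c = 14` → c = 14
`if c < 12: ...` → c < 12 is False, c < 33 is True → result = 26
So result = 26

Answer: 26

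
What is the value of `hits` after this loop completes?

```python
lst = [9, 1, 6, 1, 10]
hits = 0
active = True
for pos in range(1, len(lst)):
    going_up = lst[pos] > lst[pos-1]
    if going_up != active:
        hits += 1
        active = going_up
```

Count direction changes in [9, 1, 6, 1, 10]
`hits` takes the values: 0 → 1 → 2 → 3 → 4

Answer: 4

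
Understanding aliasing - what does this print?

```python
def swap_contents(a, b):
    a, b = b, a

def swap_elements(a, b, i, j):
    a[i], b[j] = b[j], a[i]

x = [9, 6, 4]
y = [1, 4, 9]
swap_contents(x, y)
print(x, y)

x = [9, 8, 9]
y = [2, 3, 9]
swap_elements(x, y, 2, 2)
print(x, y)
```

Key concept: parameter rebinding vs mutation.
Step by step:
`x = [9, 6, 4]` → x = [9, 6, 4]
`y = [1, 4, 9]` → y = [1, 4, 9]
`swap_contents(x, y)` → no visible change to tracked variables
`print(x, y)` → prints [9, 6, 4] [1, 4, 9]
`x = [9, 8, 9]` → x = [9, 8, 9]
`y = [2, 3, 9]` → y = [2, 3, 9]
`swap_elements(x, y, 2, 2)` → no visible change to tracked variables
`print(x, y)` → prints [9, 8, 9] [2, 3, 9]

Answer:
[9, 6, 4] [1, 4, 9]
[9, 8, 9] [2, 3, 9]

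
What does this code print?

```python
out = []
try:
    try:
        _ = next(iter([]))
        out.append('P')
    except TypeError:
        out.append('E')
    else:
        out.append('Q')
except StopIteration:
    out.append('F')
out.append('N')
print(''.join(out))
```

Execution trace: 'F' (outer except StopIteration) → 'N' (after the try/except). Output: FN

Answer: FN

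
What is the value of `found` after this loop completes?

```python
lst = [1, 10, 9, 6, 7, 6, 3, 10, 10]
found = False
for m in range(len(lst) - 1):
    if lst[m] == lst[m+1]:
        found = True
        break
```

Check consecutive duplicates in [1, 10, 9, 6, 7, 6, 3, 10, 10]
`found` takes the values: False → True

Answer: True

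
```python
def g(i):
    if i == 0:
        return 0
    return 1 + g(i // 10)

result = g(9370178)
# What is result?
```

Count of digits of 9370178: 7

Answer: 7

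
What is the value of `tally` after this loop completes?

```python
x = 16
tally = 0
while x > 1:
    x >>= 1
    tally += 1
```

Count right shifts until 1
`tally` takes the values: 0 → 1 → 2 → 3 → 4

Answer: 4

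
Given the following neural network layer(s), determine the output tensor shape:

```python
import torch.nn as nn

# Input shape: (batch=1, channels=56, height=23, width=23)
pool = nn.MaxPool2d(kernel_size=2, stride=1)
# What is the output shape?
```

Input: (1, 56, 23, 23) -> Output: (1, 56, 22, 22)

Answer: (1, 56, 22, 22)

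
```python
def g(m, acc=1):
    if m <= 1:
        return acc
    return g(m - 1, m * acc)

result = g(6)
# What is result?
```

Accumulator trace (n, acc): (6, 1) -> (5, 6) -> (4, 30) -> (3, 120) -> (2, 360) -> (1, 720) -> return 720

Answer: 720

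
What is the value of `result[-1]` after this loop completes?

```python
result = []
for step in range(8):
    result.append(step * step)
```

Last element of squares 0 to 7
`result` takes the values: [] → [0] → [0, 1] → [0, 1, 4] → [0, 1, 4, 9] → [0, 1, 4, 9, 16] → [0, 1, 4, 9, 16, 25] → [0, 1, 4, 9, 16, 25, 36] → [0, 1, 4, 9, 16, 25, 36, 49]
So `result[-1]` = 49

Answer: 49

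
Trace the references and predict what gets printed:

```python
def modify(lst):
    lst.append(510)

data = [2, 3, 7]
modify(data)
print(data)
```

Key concept: function modifies passed list.
Step by step:
`data = [2, 3, 7]` → data = [2, 3, 7]
`modify(data)` → data = [2, 3, 7, 510]
`print(data)` → prints [2, 3, 7, 510]

Answer: [2, 3, 7, 510]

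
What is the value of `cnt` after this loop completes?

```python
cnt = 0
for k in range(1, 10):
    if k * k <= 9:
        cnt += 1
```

Count numbers where k² ≤ 9
`cnt` takes the values: 0 → 1 → 2 → 3

Answer: 3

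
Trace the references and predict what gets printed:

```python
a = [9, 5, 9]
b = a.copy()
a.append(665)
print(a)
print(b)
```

Key concept: list.copy() creates independent copy.
Step by step:
`a = [9, 5, 9]` → a = [9, 5, 9]
`b = a.copy()` → b = [9, 5, 9]
`a.append(665)` → a = [9, 5, 9, 665]
`print(a)` → prints [9, 5, 9, 665]
`print(b)` → prints [9, 5, 9]

Answer:
[9, 5, 9, 665]
[9, 5, 9]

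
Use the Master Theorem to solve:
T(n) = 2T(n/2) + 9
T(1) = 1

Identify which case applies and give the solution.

a=2, b=2, f(n)=9. log_2(2) = 1. Since c=0 < 1, Case 1 applies: T(n) = Θ(n^log_b(a)) = O(n).

Answer: O(n) - Case 1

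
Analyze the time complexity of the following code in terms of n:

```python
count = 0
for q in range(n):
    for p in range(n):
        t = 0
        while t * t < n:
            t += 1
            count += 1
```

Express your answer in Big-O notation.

Each loop level contributes: n × n × √n. Multiplying the contributions gives O(n^2√n).

Answer: O(n^2√n)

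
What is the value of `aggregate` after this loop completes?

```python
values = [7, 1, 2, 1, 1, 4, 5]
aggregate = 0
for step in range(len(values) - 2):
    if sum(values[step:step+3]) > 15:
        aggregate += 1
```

Count windows with sum > 15
`aggregate` takes the values: 0

Answer: 0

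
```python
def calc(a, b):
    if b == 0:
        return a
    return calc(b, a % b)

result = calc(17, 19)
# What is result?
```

calc(17, 19) -> calc(19, 17) -> calc(17, 2) -> calc(2, 1) -> calc(1, 0) -> 1

Answer: 1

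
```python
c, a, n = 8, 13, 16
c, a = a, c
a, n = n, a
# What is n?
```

Trace:
`c, a, n = 8, 13, 16` → c = 8; a = 13; n = 16
`c, a = a, c` → c = 13; a = 8
`a, n = n, a` → a = 16; n = 8
So n = 8

Answer: 8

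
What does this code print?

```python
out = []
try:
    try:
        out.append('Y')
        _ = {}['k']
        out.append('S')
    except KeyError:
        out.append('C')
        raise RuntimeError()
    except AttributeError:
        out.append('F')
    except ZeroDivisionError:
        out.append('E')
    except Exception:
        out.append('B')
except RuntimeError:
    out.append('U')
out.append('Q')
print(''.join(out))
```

Execution trace: 'Y' (inner try body) → 'C' (inner except KeyError) → 'U' (outer except RuntimeError) → 'Q' (after the try/except). Output: YCUQ

Answer: YCUQ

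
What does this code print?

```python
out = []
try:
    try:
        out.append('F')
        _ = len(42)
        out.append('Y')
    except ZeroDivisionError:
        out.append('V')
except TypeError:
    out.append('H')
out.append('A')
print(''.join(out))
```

Execution trace: 'F' (try body) → 'H' (outer except TypeError) → 'A' (after the try/except). Output: FHA

Answer: FHA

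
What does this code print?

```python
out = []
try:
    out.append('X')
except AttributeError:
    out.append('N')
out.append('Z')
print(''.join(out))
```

Execution trace: 'X' (try body, no exception) → 'Z' (after the try/except). Output: XZ

Answer: XZ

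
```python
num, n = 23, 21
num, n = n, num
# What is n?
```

Trace:
`num, n = 23, 21` → num = 23; n = 21
`num, n = n, num` → num = 21; n = 23
So n = 23

Answer: 23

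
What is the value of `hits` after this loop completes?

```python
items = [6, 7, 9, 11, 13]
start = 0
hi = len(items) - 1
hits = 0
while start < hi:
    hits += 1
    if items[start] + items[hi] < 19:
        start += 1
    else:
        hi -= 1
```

Steps to find pair summing to 19
`hits` takes the values: 0 → 1 → 2 → 3 → 4

Answer: 4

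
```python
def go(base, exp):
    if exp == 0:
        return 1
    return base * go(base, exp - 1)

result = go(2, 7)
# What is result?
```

go(2, 7) = 2 * 2 * 2 * 2 * 2 * 2 * 2 = 128

Answer: 128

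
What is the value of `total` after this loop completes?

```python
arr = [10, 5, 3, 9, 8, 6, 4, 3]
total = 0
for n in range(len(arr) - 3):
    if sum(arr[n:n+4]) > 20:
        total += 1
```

Count windows with sum > 20
`total` takes the values: 0 → 1 → 2 → 3 → 4 → 5

Answer: 5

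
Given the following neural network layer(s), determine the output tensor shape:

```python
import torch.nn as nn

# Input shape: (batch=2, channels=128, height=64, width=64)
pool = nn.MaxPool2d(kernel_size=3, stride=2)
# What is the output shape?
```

Input: (2, 128, 64, 64) -> Output: (2, 128, 31, 31)

Answer: (2, 128, 31, 31)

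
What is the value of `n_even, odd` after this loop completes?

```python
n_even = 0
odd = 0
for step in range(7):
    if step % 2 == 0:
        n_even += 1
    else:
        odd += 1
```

Count evens and odds in range(7)
`n_even, odd` takes the values: (0, 0) → (1, 0) → (1, 1) → (2, 1) → (2, 2) → (3, 2) → (3, 3) → (4, 3)

Answer: 4, 3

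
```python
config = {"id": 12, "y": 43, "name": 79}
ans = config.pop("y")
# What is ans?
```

Trace:
`config = {"id": 12, "y": 43, "name": 79}` → config = {'id': 12, 'y': 43, 'name': 79}
`ans = config.pop("y")` → config = {'id': 12, 'name': 79}; ans = 43
So ans = 43

Answer: 43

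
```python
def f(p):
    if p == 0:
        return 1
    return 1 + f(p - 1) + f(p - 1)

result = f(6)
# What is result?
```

f(p) = 1 + 2·f(p-1), f(0)=1. Closed form: (1+1)·2^6 - 1 = 127.

Answer: 127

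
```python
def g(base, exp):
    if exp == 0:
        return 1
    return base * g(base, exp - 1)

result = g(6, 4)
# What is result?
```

g(6, 4) = 6 * 6 * 6 * 6 = 1296

Answer: 1296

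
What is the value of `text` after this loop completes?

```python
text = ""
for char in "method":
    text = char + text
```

Reverse 'method'
`text` takes the values: "" → "m" → "em" → "tem" → "htem" → "ohtem" → "dohtem"

Answer: "dohtem"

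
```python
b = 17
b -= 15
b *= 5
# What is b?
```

Trace:
`b = 17` → b = 17
`b -= 15` → b = 2
`b *= 5` → b = 10
So b = 10

Answer: 10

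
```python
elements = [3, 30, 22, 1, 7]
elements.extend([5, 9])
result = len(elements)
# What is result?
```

Trace:
`elements = [3, 30, 22, 1, 7]` → elements = [3, 30, 22, 1, 7]
`elements.extend([5, 9])` → elements = [3, 30, 22, 1, 7, 5, 9]
`result = len(elements)` → result = 7
So result = 7

Answer: 7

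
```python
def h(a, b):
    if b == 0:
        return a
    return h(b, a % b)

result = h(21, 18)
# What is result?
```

h(21, 18) -> h(18, 3) -> h(3, 0) -> 3

Answer: 3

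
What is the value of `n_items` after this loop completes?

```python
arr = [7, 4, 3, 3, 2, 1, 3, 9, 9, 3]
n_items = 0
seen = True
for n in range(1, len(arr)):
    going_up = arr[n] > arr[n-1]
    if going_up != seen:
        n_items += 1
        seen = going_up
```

Count direction changes in [7, 4, 3, 3, 2, 1, 3, 9, 9, 3]
`n_items` takes the values: 0 → 1 → 2 → 3

Answer: 3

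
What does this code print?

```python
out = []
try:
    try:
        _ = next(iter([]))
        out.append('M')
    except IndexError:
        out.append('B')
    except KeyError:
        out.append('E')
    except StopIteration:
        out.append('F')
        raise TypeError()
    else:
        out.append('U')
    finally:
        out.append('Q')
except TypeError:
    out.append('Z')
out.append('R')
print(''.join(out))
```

Execution trace: 'F' (inner except StopIteration) → 'Q' (inner finally) → 'Z' (outer except TypeError) → 'R' (after the try/except). Output: FQZR

Answer: FQZR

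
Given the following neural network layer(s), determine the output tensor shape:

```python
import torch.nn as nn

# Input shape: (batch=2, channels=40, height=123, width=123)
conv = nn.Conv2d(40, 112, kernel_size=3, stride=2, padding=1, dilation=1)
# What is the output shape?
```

Input: (2, 40, 123, 123) -> Output: (2, 112, 62, 62)

Answer: (2, 112, 62, 62)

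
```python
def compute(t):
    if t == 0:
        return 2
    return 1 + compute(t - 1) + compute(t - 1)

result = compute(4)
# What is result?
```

compute(t) = 1 + 2·compute(t-1), compute(0)=2. Closed form: (2+1)·2^4 - 1 = 47.

Answer: 47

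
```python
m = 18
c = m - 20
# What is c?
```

Trace:
`m = 18` → m = 18
`c = m - 20` → c = -2
So c = -2

Answer: -2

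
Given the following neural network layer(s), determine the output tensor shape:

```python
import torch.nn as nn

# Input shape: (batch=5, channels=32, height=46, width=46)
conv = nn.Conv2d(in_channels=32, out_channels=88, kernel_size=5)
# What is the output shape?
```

Input: (5, 32, 46, 46) -> Output: (5, 88, 42, 42)

Answer: (5, 88, 42, 42)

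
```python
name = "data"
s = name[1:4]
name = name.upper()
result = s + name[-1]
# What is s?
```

Trace:
`name = "data"` → name = 'data'
`s = name[1:4]` → s = 'ata'
`name = name.upper()` → name = 'DATA'
`result = s + name[-1]` → result = 'ataA'
So s = 'ata'

Answer: 'ata'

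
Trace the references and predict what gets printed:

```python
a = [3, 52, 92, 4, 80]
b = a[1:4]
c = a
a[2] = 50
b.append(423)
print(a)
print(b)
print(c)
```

Key concept: slice vs alias.
Step by step:
`a = [3, 52, 92, 4, 80]` → a = [3, 52, 92, 4, 80]
`b = a[1:4]` → b = [52, 92, 4]
`c = a` → c = [3, 52, 92, 4, 80] (same object as a)
`a[2] = 50` → a = [3, 52, 50, 4, 80] (same object as c); c = [3, 52, 50, 4, 80] (same object as a)
`b.append(423)` → b = [52, 92, 4, 423]
`print(a)` → prints [3, 52, 50, 4, 80]
`print(b)` → prints [52, 92, 4, 423]
`print(c)` → prints [3, 52, 50, 4, 80]

Answer:
[3, 52, 50, 4, 80]
[52, 92, 4, 423]
[3, 52, 50, 4, 80]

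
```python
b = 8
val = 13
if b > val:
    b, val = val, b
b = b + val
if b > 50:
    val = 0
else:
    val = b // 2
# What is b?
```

Trace:
`b = 8` → b = 8
`val = 13` → val = 13
`if b > val: ...` → b > val is False → no variable changes
`b = b + val` → b = 21
`if b > 50: ...` → b > 50 is False, take else branch → val = 10
So b = 21

Answer: 21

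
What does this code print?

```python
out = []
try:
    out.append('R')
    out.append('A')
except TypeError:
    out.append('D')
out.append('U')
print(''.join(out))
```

Execution trace: 'R' (try body) → 'A' (try body, no exception) → 'U' (after the try/except). Output: RAU

Answer: RAU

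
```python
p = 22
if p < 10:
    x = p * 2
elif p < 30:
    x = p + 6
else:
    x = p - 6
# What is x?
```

Trace:
`p = 22` → p = 22
`if p < 10: ...` → p < 10 is False, p < 30 is True → x = 28
So x = 28

Answer: 28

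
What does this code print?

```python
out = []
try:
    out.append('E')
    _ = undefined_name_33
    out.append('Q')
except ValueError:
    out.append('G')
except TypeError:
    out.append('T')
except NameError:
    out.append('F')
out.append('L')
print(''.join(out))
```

Execution trace: 'E' (try body) → 'F' (except NameError) → 'L' (after the try/except). Output: EFL

Answer: EFL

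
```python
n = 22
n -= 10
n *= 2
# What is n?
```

Trace:
`n = 22` → n = 22
`n -= 10` → n = 12
`n *= 2` → n = 24
So n = 24

Answer: 24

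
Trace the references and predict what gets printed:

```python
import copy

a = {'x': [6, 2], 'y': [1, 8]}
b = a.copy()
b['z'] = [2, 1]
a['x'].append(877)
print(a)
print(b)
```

Key concept: shallow copy of dict with mutable values.
Step by step:
`a = {'x': [6, 2], 'y': [1, 8]}` → a = {'x': [6, 2], 'y': [1, 8]}
`b = a.copy()` → b = {'x': [6, 2], 'y': [1, 8]}
`b['z'] = [2, 1]` → b = {'x': [6, 2], 'y': [1, 8], 'z': [2, 1]}
`a['x'].append(877)` → a = {'x': [6, 2, 877], 'y': [1, 8]}; b = {'x': [6, 2, 877], 'y': [1, 8], 'z': [2, 1]}
`print(a)` → prints {'x': [6, 2, 877], 'y': [1, 8]}
`print(b)` → prints {'x': [6, 2, 877], 'y': [1, 8], 'z': [2, 1]}

Answer:
{'x': [6, 2, 877], 'y': [1, 8]}
{'x': [6, 2, 877], 'y': [1, 8], 'z': [2, 1]}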